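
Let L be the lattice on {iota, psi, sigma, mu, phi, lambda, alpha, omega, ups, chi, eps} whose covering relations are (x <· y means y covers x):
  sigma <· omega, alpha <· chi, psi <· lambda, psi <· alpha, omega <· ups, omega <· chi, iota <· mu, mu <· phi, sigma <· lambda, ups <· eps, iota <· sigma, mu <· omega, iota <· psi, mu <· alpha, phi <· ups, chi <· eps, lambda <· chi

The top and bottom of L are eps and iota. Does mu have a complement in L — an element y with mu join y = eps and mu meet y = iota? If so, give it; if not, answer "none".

For every candidate y, either mu ∨ y ≠ eps or mu ∧ y ≠ iota; no complement exists.

none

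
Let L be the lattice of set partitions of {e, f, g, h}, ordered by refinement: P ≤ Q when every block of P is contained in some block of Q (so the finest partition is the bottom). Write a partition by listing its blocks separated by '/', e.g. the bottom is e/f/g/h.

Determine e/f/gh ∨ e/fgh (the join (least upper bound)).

The join of e/f/gh and e/fgh merges any blocks that overlap across the partitions, giving e/fgh.

e/fgh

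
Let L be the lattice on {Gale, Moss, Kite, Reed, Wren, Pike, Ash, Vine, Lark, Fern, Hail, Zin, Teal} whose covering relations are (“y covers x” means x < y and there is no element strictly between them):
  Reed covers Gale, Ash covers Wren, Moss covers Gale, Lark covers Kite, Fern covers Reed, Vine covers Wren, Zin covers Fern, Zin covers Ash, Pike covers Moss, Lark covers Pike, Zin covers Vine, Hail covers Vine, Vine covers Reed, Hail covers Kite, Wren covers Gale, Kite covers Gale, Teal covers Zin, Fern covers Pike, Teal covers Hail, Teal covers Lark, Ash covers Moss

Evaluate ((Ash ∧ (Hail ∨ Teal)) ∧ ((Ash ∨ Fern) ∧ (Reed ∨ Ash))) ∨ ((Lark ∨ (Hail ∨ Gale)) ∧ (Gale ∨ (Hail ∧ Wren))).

Hail ∨ Teal = Teal
Ash ∧ Teal = Ash
Ash ∨ Fern = Zin
Reed ∨ Ash = Zin
Zin ∧ Zin = Zin
Ash ∧ Zin = Ash
Hail ∨ Gale = Hail
Lark ∨ Hail = Teal
Hail ∧ Wren = Wren
Gale ∨ Wren = Wren
Teal ∧ Wren = Wren
Ash ∨ Wren = Ash

Ash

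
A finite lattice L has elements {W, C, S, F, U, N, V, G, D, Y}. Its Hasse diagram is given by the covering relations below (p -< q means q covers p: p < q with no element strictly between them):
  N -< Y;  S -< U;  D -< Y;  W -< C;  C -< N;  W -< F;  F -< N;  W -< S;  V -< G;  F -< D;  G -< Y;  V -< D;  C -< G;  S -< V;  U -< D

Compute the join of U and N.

Y

Common upper bounds of {U, N}: Y.
The least among these is Y.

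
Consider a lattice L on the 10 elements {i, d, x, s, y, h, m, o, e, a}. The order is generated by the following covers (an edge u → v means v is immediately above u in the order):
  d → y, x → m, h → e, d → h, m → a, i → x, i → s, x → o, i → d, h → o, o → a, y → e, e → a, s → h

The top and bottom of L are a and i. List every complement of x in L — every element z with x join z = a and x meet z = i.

e, y

Need z with x ∨ z = a and x ∧ z = i.
Checking each element gives: e, y.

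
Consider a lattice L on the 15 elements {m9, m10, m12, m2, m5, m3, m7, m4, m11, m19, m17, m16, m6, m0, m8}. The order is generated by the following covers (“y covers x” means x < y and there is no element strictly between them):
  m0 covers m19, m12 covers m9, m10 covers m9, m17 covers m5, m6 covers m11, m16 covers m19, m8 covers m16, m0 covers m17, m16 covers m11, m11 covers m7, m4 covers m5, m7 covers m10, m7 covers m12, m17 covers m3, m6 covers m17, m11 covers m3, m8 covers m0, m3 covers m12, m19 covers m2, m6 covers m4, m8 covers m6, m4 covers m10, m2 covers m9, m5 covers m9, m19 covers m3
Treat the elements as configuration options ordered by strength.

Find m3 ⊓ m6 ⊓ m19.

m3

Common lower bounds of {m3, m6, m19}: m12, m3, m9.
The greatest among these is m3.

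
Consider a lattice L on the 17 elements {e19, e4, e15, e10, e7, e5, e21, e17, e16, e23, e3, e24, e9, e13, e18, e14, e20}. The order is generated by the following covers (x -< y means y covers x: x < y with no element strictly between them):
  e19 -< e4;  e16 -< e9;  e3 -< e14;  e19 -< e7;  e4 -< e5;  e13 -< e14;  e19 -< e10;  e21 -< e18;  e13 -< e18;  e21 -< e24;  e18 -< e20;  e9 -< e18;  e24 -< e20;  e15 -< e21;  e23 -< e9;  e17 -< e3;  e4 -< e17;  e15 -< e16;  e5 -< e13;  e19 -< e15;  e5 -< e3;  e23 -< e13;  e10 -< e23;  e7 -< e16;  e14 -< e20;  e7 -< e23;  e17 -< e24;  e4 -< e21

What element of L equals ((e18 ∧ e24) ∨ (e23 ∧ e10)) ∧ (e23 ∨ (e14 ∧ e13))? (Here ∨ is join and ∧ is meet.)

e13

e18 ∧ e24 = e21
e23 ∧ e10 = e10
e21 ∨ e10 = e18
e14 ∧ e13 = e13
e23 ∨ e13 = e13
e18 ∧ e13 = e13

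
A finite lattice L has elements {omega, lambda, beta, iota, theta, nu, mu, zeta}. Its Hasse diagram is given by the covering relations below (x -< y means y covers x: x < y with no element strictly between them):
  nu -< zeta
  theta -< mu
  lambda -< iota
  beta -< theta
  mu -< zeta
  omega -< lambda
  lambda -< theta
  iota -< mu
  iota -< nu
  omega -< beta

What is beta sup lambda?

theta

Common upper bounds of {beta, lambda}: mu, theta, zeta.
The least among these is theta.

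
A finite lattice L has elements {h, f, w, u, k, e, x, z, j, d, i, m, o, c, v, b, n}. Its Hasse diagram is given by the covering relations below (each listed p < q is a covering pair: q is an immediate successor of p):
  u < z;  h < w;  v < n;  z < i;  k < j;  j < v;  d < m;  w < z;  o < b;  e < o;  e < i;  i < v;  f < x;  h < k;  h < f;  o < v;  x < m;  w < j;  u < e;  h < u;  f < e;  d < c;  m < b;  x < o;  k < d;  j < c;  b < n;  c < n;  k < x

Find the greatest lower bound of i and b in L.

e

Common lower bounds of {i, b}: e, f, h, u.
The greatest among these is e.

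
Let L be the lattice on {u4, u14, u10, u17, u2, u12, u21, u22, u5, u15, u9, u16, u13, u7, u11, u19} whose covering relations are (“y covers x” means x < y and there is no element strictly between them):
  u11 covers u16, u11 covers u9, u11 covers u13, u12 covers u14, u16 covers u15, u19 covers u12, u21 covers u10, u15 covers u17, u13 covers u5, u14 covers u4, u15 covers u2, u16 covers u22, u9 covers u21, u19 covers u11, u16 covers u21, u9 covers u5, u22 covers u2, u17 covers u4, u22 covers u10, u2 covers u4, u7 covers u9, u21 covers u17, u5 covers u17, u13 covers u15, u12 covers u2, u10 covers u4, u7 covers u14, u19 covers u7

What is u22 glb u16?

u22

Common lower bounds of {u22, u16}: u10, u2, u22, u4.
The greatest among these is u22.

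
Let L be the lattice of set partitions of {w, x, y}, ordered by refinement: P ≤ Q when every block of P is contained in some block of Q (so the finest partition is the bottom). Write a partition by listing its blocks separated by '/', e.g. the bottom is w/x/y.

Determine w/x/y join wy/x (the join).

The join of w/x/y and wy/x merges any blocks that overlap across the partitions, giving wy/x.

wy/x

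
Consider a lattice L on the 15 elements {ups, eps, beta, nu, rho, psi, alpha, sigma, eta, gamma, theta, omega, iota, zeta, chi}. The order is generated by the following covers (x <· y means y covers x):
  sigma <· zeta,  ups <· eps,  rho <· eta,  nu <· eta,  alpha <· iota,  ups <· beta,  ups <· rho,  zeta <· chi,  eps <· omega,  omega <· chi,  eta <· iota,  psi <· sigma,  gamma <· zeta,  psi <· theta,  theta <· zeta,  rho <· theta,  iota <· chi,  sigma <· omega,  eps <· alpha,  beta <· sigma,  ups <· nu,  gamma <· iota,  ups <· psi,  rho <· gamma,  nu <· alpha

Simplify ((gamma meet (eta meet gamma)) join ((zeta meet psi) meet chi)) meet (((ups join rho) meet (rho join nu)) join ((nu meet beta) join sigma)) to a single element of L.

theta

eta ∧ gamma = rho
gamma ∧ rho = rho
zeta ∧ psi = psi
psi ∧ chi = psi
rho ∨ psi = theta
ups ∨ rho = rho
rho ∨ nu = eta
rho ∧ eta = rho
nu ∧ beta = ups
ups ∨ sigma = sigma
rho ∨ sigma = zeta
theta ∧ zeta = theta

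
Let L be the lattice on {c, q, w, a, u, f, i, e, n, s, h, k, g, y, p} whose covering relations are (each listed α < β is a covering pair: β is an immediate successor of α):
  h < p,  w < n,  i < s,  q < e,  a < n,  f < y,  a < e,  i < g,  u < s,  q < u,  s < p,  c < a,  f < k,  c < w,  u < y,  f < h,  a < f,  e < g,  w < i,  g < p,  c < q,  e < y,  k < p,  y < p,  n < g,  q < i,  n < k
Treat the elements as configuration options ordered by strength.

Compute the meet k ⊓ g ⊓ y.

Common lower bounds of {k, g, y}: a, c.
The greatest among these is a.

a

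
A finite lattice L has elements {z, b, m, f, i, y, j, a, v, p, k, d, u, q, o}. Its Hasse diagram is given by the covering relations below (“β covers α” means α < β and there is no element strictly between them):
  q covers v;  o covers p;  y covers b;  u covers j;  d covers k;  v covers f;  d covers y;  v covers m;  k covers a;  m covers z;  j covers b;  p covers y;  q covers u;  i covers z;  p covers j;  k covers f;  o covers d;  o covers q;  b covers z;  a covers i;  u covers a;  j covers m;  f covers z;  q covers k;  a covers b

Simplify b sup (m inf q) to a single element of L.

j

m ∧ q = m
b ∨ m = j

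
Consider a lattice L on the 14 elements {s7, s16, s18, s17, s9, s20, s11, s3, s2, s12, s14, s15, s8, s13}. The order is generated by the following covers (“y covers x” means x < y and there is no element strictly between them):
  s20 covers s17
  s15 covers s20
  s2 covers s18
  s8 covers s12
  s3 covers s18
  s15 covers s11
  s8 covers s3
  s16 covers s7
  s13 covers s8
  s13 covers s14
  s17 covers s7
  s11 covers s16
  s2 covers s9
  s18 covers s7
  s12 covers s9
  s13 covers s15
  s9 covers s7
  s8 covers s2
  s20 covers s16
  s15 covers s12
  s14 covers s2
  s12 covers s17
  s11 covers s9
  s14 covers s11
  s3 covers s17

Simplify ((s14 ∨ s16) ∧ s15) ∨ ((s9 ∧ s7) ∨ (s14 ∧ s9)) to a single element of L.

s14 ∨ s16 = s14
s14 ∧ s15 = s11
s9 ∧ s7 = s7
s14 ∧ s9 = s9
s7 ∨ s9 = s9
s11 ∨ s9 = s11

s11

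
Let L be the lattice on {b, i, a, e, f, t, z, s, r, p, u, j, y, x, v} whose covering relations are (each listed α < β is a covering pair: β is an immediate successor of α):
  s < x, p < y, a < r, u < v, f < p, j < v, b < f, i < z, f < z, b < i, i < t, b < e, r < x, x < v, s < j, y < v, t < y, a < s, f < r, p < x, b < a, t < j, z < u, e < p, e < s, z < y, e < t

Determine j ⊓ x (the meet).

s

Common lower bounds of {j, x}: a, b, e, s.
The greatest among these is s.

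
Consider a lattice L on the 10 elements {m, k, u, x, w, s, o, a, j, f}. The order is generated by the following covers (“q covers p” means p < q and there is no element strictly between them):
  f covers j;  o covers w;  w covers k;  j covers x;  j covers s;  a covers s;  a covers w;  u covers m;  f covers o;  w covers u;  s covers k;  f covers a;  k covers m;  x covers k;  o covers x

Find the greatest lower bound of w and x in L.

Common lower bounds of {w, x}: k, m.
The greatest among these is k.

k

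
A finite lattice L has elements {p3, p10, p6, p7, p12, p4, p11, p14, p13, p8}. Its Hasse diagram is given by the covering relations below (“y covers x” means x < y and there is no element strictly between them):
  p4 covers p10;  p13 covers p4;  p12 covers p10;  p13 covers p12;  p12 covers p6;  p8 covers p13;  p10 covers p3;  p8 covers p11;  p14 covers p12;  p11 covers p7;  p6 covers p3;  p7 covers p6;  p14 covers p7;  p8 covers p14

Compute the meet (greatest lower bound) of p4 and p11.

Common lower bounds of {p4, p11}: p3.
The greatest among these is p3.

p3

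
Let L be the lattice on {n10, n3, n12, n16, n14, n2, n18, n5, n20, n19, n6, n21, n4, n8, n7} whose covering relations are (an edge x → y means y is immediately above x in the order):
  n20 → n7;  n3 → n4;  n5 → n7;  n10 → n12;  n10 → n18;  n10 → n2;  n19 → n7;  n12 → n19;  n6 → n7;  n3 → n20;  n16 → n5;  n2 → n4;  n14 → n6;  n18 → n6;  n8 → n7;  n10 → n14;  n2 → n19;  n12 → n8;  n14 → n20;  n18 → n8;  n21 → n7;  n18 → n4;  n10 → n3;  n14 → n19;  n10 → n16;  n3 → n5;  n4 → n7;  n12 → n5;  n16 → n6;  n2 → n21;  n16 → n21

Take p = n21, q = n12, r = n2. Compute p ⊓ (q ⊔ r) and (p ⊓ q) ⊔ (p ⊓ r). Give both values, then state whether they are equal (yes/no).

n2; n2; yes

q ⊔ r = n19, so p ⊓ (q ⊔ r) = n21 ⊓ n19 = n2.
p ⊓ q = n10 and p ⊓ r = n2, so (p ⊓ q) ⊔ (p ⊓ r) = n10 ⊔ n2 = n2.
Equal: yes.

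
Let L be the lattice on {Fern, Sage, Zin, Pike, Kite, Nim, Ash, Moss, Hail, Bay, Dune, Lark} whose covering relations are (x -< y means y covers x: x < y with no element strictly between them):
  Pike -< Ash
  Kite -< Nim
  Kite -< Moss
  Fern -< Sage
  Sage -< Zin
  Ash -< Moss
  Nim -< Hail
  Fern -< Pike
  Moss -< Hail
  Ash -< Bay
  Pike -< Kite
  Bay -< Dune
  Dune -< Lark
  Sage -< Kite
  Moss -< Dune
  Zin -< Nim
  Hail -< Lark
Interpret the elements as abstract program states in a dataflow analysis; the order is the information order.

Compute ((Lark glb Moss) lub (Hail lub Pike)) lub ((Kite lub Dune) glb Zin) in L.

Lark ∧ Moss = Moss
Hail ∨ Pike = Hail
Moss ∨ Hail = Hail
Kite ∨ Dune = Dune
Dune ∧ Zin = Sage
Hail ∨ Sage = Hail

Hail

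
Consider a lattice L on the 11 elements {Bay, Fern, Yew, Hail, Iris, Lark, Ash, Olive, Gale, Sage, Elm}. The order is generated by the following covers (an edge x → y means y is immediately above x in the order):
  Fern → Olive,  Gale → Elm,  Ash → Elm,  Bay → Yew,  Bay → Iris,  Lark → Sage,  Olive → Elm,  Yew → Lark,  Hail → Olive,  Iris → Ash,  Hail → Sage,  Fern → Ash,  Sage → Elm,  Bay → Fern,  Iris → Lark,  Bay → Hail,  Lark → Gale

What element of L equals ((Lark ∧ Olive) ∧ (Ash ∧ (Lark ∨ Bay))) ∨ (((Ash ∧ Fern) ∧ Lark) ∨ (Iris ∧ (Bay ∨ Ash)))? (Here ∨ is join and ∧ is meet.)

Lark ∧ Olive = Bay
Lark ∨ Bay = Lark
Ash ∧ Lark = Iris
Bay ∧ Iris = Bay
Ash ∧ Fern = Fern
Fern ∧ Lark = Bay
Bay ∨ Ash = Ash
Iris ∧ Ash = Iris
Bay ∨ Iris = Iris
Bay ∨ Iris = Iris

Iris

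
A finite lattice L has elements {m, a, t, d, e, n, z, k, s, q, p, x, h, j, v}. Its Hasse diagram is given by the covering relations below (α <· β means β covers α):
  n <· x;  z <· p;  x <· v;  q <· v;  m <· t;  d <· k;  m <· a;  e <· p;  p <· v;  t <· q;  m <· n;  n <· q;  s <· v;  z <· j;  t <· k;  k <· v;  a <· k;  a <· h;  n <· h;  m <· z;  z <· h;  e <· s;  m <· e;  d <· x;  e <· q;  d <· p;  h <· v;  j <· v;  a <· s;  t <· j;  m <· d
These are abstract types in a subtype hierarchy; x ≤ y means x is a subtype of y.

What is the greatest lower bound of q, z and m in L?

Common lower bounds of {q, z, m}: m.
The greatest among these is m.

m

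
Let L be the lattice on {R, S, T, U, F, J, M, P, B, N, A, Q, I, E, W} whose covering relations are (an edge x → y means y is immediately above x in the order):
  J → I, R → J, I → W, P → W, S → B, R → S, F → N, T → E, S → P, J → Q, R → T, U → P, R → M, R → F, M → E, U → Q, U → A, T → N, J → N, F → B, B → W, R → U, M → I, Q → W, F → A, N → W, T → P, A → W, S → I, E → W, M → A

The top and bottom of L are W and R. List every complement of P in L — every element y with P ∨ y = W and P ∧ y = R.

F, J, M

Need y with P ∨ y = W and P ∧ y = R.
Checking each element gives: F, J, M.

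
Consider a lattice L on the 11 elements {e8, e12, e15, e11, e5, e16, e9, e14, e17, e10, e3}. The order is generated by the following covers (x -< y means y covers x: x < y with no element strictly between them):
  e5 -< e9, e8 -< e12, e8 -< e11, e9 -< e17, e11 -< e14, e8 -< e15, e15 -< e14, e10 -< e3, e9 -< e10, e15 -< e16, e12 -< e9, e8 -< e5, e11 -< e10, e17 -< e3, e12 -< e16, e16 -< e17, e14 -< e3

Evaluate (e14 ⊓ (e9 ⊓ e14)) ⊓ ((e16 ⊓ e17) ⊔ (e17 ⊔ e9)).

e8

e9 ∧ e14 = e8
e14 ∧ e8 = e8
e16 ∧ e17 = e16
e17 ∨ e9 = e17
e16 ∨ e17 = e17
e8 ∧ e17 = e8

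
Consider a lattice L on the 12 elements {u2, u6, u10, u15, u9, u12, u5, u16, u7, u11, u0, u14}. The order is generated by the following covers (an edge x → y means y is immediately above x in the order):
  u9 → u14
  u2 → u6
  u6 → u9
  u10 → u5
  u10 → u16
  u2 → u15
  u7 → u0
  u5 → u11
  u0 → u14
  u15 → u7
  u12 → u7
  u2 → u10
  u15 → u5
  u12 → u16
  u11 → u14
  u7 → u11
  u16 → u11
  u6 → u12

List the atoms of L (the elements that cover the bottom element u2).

The atoms are exactly the elements that cover u2: u10, u15, u6.

u10, u15, u6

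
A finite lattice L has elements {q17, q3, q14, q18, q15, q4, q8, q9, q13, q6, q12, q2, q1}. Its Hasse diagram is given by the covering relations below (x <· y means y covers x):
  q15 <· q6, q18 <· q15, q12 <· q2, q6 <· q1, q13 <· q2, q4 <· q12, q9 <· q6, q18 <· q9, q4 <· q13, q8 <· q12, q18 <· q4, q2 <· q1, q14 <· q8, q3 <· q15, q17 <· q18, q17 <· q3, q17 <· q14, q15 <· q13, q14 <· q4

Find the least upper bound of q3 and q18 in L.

Common upper bounds of {q3, q18}: q1, q13, q15, q2, q6.
The least among these is q15.

q15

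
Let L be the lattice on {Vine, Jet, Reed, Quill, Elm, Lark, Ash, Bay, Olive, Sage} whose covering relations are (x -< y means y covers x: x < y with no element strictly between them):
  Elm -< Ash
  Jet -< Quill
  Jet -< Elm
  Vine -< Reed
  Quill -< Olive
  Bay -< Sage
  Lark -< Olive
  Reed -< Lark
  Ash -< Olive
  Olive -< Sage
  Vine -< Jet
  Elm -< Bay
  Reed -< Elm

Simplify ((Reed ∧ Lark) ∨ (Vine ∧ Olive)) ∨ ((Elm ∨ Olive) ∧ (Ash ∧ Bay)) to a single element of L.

Reed ∧ Lark = Reed
Vine ∧ Olive = Vine
Reed ∨ Vine = Reed
Elm ∨ Olive = Olive
Ash ∧ Bay = Elm
Olive ∧ Elm = Elm
Reed ∨ Elm = Elm

Elm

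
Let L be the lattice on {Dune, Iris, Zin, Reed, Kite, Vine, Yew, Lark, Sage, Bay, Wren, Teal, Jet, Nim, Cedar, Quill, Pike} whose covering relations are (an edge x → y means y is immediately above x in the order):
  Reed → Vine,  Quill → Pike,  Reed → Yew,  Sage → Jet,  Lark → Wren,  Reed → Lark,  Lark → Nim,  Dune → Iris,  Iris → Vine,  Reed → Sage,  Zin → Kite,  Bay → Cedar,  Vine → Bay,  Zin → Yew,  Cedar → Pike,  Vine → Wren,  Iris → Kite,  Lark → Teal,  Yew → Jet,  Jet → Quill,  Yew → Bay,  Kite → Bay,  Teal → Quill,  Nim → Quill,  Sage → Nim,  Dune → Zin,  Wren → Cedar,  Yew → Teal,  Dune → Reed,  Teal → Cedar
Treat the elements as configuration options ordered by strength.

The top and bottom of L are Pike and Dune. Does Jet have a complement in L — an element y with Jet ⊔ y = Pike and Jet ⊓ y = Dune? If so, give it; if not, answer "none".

Iris

Need y with Jet ∨ y = Pike and Jet ∧ y = Dune.
Checking each element gives: Iris.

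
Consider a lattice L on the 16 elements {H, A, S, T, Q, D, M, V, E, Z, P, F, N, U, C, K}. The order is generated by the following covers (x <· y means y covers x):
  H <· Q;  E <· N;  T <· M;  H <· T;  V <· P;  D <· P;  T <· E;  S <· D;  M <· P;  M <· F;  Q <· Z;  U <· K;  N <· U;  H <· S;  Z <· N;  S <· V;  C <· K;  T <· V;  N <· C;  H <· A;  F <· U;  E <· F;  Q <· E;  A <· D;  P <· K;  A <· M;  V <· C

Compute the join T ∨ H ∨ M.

Common upper bounds of {T, H, M}: F, K, M, P, U.
The least among these is M.

M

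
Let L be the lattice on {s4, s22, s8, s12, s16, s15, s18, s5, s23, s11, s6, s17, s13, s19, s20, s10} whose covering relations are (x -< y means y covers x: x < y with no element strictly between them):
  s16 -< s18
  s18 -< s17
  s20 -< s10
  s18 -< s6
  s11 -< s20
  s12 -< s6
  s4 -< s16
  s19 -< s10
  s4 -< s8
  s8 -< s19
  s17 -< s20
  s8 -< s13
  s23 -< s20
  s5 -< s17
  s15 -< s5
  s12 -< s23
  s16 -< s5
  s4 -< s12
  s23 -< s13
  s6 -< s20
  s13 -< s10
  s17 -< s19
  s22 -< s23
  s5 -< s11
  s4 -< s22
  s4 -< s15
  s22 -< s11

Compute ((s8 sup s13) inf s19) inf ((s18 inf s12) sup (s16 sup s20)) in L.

s8 ∨ s13 = s13
s13 ∧ s19 = s8
s18 ∧ s12 = s4
s16 ∨ s20 = s20
s4 ∨ s20 = s20
s8 ∧ s20 = s4

s4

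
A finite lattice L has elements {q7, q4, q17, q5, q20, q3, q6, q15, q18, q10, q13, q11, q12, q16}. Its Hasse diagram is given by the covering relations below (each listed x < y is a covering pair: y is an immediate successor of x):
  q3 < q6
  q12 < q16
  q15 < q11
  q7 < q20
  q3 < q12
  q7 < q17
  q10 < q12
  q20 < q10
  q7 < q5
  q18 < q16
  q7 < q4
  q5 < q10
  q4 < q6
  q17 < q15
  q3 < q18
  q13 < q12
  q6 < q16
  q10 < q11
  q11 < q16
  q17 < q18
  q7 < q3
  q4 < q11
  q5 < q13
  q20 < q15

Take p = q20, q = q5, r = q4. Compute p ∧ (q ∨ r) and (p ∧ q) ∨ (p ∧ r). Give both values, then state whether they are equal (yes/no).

q ∨ r = q11, so p ∧ (q ∨ r) = q20 ∧ q11 = q20.
p ∧ q = q7 and p ∧ r = q7, so (p ∧ q) ∨ (p ∧ r) = q7 ∨ q7 = q7.
Equal: no.

q20; q7; no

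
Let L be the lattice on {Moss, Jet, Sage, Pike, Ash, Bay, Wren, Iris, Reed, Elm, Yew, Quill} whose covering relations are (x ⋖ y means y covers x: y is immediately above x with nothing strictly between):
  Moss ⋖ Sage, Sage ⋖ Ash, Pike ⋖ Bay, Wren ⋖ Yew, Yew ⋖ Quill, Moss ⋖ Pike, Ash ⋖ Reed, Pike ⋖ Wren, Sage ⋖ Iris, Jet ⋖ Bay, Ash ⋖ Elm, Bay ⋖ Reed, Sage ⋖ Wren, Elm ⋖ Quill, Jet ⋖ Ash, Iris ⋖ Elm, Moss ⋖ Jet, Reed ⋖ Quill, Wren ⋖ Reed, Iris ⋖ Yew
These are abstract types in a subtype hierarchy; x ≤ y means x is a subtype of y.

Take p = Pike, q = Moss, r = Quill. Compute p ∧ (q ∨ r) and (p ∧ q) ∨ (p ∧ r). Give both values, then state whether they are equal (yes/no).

Pike; Pike; yes

q ∨ r = Quill, so p ∧ (q ∨ r) = Pike ∧ Quill = Pike.
p ∧ q = Moss and p ∧ r = Pike, so (p ∧ q) ∨ (p ∧ r) = Moss ∨ Pike = Pike.
Equal: yes.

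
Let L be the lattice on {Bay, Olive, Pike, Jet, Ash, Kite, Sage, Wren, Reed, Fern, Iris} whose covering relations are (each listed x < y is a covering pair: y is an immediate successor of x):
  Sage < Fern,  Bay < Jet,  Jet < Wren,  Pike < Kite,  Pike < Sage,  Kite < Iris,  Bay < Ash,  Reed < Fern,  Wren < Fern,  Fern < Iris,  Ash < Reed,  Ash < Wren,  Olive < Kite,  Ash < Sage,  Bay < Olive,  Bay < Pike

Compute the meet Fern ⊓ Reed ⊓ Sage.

Common lower bounds of {Fern, Reed, Sage}: Ash, Bay.
The greatest among these is Ash.

Ash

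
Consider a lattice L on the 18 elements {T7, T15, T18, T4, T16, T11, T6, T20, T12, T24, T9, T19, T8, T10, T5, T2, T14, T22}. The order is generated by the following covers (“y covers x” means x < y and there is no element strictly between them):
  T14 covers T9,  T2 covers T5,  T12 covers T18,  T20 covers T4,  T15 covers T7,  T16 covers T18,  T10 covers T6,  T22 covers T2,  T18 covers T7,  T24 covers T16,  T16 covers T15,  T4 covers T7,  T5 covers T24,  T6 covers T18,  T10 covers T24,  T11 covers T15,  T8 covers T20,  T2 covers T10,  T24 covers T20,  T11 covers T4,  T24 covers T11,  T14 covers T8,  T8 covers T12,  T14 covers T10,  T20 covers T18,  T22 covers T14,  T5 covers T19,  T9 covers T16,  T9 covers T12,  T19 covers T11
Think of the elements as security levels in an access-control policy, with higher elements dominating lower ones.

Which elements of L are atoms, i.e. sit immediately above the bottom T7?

T15, T18, T4

The atoms are exactly the elements that cover T7: T15, T18, T4.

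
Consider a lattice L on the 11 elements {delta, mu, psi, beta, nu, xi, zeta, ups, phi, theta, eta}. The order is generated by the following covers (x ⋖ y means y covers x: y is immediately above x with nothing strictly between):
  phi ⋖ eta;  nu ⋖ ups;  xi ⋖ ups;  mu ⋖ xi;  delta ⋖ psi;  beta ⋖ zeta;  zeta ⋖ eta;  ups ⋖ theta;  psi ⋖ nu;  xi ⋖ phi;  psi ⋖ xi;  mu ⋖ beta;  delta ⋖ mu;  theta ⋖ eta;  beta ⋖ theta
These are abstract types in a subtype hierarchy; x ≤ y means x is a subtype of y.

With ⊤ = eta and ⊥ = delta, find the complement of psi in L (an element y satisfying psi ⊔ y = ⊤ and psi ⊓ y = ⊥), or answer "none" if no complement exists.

Need y with psi ∨ y = eta and psi ∧ y = delta.
Checking each element gives: zeta.

zeta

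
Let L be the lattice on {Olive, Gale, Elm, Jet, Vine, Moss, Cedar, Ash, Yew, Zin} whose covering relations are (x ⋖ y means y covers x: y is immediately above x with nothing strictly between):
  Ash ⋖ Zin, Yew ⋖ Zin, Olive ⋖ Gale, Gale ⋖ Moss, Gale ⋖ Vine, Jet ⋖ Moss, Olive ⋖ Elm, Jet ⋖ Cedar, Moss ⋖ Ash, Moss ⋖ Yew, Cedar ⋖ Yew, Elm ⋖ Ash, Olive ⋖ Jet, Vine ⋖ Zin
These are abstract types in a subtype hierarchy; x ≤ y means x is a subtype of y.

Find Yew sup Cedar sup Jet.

Yew

Common upper bounds of {Yew, Cedar, Jet}: Yew, Zin.
The least among these is Yew.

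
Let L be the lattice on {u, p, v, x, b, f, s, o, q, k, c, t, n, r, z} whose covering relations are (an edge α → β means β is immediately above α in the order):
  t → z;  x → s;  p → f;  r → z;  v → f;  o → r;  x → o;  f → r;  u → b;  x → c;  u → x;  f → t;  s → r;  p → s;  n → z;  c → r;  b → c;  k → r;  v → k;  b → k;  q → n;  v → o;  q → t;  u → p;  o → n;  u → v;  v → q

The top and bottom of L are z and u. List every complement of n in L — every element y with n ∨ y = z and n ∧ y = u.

Need y with n ∨ y = z and n ∧ y = u.
Checking each element gives: b, p.

b, p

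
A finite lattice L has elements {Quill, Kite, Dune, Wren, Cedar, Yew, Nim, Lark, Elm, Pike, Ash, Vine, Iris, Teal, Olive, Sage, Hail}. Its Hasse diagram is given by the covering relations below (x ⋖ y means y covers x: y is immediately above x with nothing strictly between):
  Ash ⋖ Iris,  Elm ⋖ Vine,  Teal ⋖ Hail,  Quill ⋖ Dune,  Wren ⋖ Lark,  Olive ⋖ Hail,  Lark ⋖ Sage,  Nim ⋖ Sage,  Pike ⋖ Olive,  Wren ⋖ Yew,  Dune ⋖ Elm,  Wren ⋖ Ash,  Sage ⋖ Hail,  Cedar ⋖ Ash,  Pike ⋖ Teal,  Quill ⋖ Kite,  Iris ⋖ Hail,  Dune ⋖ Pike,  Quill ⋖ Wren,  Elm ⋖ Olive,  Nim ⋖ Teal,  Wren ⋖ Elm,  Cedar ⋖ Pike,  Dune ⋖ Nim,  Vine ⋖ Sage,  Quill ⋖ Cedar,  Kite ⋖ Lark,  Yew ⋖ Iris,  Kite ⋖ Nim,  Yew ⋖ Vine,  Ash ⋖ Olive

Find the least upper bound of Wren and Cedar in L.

Ash

Common upper bounds of {Wren, Cedar}: Ash, Hail, Iris, Olive.
The least among these is Ash.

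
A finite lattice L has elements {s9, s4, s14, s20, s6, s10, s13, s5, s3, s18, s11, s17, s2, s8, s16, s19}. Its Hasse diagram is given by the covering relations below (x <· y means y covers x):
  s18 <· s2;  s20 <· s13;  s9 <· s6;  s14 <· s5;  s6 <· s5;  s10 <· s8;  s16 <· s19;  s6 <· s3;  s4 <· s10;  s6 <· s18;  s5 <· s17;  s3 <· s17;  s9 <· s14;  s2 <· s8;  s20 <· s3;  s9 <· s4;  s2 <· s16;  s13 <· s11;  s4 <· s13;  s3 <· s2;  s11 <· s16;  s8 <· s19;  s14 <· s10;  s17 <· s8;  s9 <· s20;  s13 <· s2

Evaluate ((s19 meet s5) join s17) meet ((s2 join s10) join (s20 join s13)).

s19 ∧ s5 = s5
s5 ∨ s17 = s17
s2 ∨ s10 = s8
s20 ∨ s13 = s13
s8 ∨ s13 = s8
s17 ∧ s8 = s17

s17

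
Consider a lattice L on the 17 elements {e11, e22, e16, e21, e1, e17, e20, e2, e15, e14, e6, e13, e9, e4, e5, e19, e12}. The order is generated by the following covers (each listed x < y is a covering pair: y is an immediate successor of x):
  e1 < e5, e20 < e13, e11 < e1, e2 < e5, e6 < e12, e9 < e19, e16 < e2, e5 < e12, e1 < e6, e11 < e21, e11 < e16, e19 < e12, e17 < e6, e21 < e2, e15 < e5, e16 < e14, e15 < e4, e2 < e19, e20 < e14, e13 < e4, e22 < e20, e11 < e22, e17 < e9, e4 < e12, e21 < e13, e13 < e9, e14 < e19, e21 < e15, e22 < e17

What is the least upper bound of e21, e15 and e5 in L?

Common upper bounds of {e21, e15, e5}: e12, e5.
The least among these is e5.

e5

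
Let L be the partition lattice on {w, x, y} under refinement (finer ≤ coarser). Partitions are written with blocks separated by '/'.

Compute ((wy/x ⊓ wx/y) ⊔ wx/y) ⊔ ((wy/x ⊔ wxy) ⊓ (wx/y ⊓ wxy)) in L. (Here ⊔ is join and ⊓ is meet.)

wy/x ∧ wx/y = w/x/y
w/x/y ∨ wx/y = wx/y
wy/x ∨ wxy = wxy
wx/y ∧ wxy = wx/y
wxy ∧ wx/y = wx/y
wx/y ∨ wx/y = wx/y

wx/y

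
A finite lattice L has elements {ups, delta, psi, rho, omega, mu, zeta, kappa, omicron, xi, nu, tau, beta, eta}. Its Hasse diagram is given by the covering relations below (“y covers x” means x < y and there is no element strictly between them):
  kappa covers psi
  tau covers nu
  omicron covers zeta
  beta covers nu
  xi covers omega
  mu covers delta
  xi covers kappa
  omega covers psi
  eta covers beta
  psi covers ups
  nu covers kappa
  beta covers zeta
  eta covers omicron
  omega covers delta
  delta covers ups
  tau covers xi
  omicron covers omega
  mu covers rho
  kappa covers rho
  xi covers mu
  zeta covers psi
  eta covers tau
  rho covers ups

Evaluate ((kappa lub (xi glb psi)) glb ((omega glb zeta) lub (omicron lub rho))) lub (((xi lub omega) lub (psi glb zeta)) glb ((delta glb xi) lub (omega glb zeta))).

xi ∧ psi = psi
kappa ∨ psi = kappa
omega ∧ zeta = psi
omicron ∨ rho = eta
psi ∨ eta = eta
kappa ∧ eta = kappa
xi ∨ omega = xi
psi ∧ zeta = psi
xi ∨ psi = xi
delta ∧ xi = delta
omega ∧ zeta = psi
delta ∨ psi = omega
xi ∧ omega = omega
kappa ∨ omega = xi

xi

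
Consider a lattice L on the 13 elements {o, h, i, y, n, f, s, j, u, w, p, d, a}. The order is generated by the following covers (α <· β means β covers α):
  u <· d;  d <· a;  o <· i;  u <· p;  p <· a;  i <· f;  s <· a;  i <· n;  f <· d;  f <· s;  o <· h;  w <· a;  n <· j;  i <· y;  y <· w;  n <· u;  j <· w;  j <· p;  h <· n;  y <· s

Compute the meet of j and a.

j

Common lower bounds of {j, a}: h, i, j, n, o.
The greatest among these is j.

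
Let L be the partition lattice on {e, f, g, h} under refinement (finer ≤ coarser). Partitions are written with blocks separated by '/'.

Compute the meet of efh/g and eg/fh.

The meet (common refinement) of efh/g and eg/fh intersects blocks pairwise, giving e/fh/g.

e/fh/g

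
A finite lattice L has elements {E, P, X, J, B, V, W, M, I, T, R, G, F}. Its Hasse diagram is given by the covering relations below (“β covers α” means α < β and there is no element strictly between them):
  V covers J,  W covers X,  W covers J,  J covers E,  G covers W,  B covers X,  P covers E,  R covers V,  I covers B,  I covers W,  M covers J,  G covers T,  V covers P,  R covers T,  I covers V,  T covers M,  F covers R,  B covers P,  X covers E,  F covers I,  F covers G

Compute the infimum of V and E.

E

Common lower bounds of {V, E}: E.
The greatest among these is E.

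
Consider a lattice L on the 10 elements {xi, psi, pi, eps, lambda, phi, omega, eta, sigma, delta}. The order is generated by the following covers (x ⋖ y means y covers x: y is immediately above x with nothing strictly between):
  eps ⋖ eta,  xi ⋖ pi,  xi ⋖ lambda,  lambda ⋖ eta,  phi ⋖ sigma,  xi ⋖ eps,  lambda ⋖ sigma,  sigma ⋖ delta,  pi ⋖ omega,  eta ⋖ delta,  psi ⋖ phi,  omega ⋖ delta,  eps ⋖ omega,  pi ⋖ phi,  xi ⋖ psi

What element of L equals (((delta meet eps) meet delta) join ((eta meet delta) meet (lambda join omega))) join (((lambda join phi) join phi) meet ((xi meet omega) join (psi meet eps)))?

eta

delta ∧ eps = eps
eps ∧ delta = eps
eta ∧ delta = eta
lambda ∨ omega = delta
eta ∧ delta = eta
eps ∨ eta = eta
lambda ∨ phi = sigma
sigma ∨ phi = sigma
xi ∧ omega = xi
psi ∧ eps = xi
xi ∨ xi = xi
sigma ∧ xi = xi
eta ∨ xi = eta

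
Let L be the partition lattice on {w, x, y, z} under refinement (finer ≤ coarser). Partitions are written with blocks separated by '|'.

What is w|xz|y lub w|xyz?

Common upper bounds of {w|xz|y, w|xyz}: wxyz, w|xyz.
The least among these is w|xyz.

w|xyz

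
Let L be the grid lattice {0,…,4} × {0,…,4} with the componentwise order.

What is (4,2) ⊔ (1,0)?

Common upper bounds of {(4,2), (1,0)}: (4,2), (4,3), (4,4).
The least among these is (4,2).

(4,2)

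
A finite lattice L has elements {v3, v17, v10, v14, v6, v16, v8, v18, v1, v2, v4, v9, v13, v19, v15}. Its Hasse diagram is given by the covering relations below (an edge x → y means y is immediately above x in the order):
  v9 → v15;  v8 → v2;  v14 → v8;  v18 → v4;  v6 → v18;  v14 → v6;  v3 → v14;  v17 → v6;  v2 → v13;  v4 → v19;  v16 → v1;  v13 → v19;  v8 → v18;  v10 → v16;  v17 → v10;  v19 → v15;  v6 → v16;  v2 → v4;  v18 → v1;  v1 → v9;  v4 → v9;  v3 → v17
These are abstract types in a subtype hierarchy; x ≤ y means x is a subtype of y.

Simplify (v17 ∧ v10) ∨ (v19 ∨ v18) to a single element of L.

v17 ∧ v10 = v17
v19 ∨ v18 = v19
v17 ∨ v19 = v19

v19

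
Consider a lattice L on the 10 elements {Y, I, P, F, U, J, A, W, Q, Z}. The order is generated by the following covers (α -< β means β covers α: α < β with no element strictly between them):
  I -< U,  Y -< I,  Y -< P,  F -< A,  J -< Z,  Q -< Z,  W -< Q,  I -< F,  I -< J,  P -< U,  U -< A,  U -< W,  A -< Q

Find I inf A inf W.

I

Common lower bounds of {I, A, W}: I, Y.
The greatest among these is I.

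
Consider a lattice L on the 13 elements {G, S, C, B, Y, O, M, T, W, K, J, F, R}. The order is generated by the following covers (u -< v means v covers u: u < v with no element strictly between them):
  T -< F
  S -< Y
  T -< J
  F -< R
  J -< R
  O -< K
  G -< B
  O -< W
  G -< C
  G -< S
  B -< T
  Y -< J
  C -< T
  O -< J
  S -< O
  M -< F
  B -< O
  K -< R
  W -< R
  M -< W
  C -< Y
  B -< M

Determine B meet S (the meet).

G

Common lower bounds of {B, S}: G.
The greatest among these is G.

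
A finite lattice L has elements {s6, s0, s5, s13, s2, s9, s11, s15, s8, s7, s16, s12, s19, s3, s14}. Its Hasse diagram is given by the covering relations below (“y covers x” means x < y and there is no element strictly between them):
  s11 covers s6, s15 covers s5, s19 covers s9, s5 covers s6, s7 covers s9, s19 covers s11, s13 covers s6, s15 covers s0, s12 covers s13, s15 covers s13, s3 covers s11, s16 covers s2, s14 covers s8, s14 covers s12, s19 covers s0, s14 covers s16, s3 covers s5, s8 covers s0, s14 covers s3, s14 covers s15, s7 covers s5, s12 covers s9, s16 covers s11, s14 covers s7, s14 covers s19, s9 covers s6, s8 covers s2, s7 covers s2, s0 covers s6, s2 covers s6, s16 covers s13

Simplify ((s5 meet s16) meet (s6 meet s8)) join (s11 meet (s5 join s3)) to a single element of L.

s11

s5 ∧ s16 = s6
s6 ∧ s8 = s6
s6 ∧ s6 = s6
s5 ∨ s3 = s3
s11 ∧ s3 = s11
s6 ∨ s11 = s11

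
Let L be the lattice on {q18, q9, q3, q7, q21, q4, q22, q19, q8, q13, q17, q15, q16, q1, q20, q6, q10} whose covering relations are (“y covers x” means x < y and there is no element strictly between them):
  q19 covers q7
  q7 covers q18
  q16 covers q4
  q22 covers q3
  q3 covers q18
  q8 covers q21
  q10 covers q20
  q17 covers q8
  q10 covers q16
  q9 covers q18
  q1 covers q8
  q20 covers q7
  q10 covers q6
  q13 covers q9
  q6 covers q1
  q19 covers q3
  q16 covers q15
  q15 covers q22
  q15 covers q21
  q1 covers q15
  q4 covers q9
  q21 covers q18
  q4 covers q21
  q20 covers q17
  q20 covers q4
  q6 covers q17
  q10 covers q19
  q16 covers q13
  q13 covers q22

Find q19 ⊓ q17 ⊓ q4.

Common lower bounds of {q19, q17, q4}: q18.
The greatest among these is q18.

q18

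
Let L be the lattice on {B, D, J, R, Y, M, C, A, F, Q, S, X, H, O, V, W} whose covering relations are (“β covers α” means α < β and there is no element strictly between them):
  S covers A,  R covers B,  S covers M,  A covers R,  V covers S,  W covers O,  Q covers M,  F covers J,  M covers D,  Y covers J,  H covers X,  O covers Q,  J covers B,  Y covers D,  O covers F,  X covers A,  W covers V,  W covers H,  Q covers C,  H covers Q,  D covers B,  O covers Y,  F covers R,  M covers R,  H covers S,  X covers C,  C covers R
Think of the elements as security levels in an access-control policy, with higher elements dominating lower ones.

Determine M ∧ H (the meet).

M

Common lower bounds of {M, H}: B, D, M, R.
The greatest among these is M.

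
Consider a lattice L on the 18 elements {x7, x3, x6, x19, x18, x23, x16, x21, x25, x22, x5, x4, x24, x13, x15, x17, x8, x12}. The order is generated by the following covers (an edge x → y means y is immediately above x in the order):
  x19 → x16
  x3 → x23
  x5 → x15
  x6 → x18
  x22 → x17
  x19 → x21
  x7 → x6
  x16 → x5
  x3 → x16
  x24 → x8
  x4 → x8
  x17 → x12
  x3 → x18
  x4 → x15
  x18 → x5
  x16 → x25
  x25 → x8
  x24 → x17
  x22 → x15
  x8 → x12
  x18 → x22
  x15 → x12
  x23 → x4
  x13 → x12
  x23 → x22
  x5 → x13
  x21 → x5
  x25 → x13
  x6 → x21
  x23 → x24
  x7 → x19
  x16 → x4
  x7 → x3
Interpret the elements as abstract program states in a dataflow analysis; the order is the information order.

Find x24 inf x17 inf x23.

Common lower bounds of {x24, x17, x23}: x23, x3, x7.
The greatest among these is x23.

x23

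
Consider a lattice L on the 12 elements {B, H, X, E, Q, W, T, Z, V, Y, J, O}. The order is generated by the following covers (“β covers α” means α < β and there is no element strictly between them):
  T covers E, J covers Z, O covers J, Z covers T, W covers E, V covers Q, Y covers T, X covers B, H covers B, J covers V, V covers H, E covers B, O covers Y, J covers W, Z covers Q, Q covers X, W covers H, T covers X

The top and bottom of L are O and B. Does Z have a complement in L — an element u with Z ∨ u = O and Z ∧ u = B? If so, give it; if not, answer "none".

none

For every candidate u, either Z ∨ u ≠ O or Z ∧ u ≠ B; no complement exists.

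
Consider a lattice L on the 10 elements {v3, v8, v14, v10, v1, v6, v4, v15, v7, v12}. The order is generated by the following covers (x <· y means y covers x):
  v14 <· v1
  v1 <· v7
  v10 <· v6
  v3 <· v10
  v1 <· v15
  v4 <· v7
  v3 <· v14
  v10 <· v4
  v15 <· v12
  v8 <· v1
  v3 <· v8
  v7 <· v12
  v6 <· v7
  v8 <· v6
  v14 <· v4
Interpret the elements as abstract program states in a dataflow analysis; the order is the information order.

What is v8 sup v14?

v1

Common upper bounds of {v8, v14}: v1, v12, v15, v7.
The least among these is v1.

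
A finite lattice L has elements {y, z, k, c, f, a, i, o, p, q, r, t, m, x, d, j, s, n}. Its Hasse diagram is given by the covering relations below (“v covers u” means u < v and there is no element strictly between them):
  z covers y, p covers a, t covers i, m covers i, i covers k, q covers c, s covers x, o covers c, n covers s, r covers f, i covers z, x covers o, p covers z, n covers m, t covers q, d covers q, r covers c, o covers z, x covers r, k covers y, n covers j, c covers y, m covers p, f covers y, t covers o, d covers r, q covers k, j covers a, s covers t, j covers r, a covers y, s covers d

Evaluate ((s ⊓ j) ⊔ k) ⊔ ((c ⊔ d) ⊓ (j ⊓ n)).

d

s ∧ j = r
r ∨ k = d
c ∨ d = d
j ∧ n = j
d ∧ j = r
d ∨ r = d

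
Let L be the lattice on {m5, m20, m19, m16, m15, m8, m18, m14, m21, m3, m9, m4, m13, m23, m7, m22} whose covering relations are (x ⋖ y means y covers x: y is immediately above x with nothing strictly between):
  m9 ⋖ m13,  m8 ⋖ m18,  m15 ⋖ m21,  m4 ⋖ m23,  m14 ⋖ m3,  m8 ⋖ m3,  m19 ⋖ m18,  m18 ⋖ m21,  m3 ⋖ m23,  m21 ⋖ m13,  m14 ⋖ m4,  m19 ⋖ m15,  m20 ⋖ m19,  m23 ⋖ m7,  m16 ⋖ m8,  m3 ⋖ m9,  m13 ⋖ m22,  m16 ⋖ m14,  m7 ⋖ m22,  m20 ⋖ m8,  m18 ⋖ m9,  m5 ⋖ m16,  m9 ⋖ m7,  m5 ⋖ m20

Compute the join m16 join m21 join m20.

m21

Common upper bounds of {m16, m21, m20}: m13, m21, m22.
The least among these is m21.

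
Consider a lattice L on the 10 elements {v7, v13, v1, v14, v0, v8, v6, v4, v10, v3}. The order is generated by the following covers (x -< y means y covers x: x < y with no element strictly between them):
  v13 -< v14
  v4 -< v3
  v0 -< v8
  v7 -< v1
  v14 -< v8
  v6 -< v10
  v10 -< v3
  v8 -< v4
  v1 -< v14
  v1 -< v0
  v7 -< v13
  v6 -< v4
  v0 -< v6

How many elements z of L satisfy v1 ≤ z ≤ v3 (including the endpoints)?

The interval [v1, v3] = {v0, v1, v10, v14, v3, v4, v6, v8}, which has 8 elements.

8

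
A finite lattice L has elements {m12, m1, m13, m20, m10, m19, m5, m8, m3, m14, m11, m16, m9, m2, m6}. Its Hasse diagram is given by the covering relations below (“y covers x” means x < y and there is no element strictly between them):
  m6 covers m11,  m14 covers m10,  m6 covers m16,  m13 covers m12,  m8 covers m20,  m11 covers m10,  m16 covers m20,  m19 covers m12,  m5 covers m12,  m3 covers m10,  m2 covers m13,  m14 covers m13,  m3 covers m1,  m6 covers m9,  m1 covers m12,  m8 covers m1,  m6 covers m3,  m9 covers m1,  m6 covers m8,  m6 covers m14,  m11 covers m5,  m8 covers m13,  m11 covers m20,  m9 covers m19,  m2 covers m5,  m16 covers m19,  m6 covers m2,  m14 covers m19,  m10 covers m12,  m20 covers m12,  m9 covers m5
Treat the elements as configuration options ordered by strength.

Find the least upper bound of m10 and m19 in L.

Common upper bounds of {m10, m19}: m14, m6.
The least among these is m14.

m14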